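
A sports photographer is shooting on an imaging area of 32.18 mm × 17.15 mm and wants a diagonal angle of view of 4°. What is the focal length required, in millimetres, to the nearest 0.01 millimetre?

522.11 mm

Sensor diagonal = √(32.18² + 17.15²) = √1329.6749 ≈ 36.4647 mm.
From α = 2·arctan(d/2f) we get f = d / (2·tan(α/2)).
With d = 36.4647 mm and α/2 = 2°, tan(α/2) ≈ 0.03492, so f ≈ 36.4647 / 0.06984 ≈ 522.1063 mm.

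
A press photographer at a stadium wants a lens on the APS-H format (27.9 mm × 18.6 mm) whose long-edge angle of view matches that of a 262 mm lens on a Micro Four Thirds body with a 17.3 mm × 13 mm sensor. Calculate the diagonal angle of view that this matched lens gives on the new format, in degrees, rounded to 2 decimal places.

4.54°

Equal long-edge AOV ⇒ f₂ = f₁ · 27.9/17.3 = 262 × 1.61272 ≈ 422.5318 mm.
Sensor diagonal = √(27.9² + 18.6²) = √1124.3700 ≈ 33.5316 mm.
Diagonal AOV on the new format = 2·arctan(33.5316 / (2 × 422.5318)) = 2·arctan(0.03968) ≈ 4.5445°.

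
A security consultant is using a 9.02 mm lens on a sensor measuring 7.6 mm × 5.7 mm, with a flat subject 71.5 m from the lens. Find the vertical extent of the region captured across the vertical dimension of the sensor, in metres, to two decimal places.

45.18 m

dₒ: 71.5 m = 71500 mm.
Similar triangles through the lens centre give W/dₒ = h/dᵢ; with 1/f = 1/dₒ + 1/dᵢ this gives W = h·(dₒ − f)/f.
W = 5.7 mm × (71500 − 9.02) / 9.02 = 5.7 × 7925.8293 ≈ 45177.227 mm = 45.1772 m.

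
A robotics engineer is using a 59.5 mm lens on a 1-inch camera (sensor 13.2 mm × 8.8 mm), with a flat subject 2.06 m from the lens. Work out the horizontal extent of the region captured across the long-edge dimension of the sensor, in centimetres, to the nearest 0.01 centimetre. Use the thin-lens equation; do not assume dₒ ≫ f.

44.38 cm

dₒ: 2.06 m = 2060 mm.
Similar triangles through the lens centre give W/dₒ = w/dᵢ; with 1/f = 1/dₒ + 1/dᵢ this gives W = w·(dₒ − f)/f.
W = 13.2 mm × (2060 − 59.5) / 59.5 = 13.2 × 33.6218 ≈ 443.808 mm = 44.3808 cm.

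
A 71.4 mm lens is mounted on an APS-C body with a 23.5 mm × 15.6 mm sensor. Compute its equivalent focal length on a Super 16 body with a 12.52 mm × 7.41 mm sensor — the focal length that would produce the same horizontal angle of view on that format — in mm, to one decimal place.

Equal angle of view means equal width/f ratio, so f₂ = f₁ · (width₂/width₁) = 71.4 × 12.52/23.5.
f₂ = 71.4 × 0.53277 ≈ 38.039 mm.

38.0 mm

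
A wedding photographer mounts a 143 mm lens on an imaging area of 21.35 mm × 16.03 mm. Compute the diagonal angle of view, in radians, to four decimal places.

0.1862 rad

Sensor diagonal = √(21.35² + 16.03²) = √712.7834 ≈ 26.6980 mm.
Angle of view α = 2·arctan(d/2f) with d = 26.6980 mm and f = 143 mm.
d/2f = 0.09335; arctan(0.09335) ≈ 0.0931 rad, so α ≈ 0.1862 rad.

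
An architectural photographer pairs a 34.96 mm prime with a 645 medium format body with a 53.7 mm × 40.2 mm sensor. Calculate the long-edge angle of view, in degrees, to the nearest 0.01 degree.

Angle of view α = 2·arctan(w/2f) with w = 53.7 mm and f = 34.96 mm.
w/2f = 0.76802; arctan(0.76802) ≈ 37.5250°, so α ≈ 75.0500°.

75.05°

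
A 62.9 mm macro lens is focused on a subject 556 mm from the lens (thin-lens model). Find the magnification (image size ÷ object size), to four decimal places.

0.1276×

Thin lens: 1/f = 1/dₒ + 1/dᵢ → 1/dᵢ = 1/62.9 − 1/556 = 0.0140997 mm⁻¹, so dᵢ ≈ 70.9235 mm.
Magnification m = dᵢ/dₒ = 70.9235/556 ≈ 0.12756.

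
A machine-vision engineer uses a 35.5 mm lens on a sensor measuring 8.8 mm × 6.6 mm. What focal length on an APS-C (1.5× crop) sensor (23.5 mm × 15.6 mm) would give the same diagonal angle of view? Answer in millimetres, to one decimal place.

91.0 mm

Sensor diagonal = √(8.8² + 6.6²) = √121.0000 ≈ 11.0000 mm.
Sensor diagonal = √(23.5² + 15.6²) = √795.6100 ≈ 28.2066 mm.
Equal angle of view means equal diagonal/f ratio, so f₂ = f₁ · (diagonal₂/diagonal₁) = 35.5 × 28.2066/11.0000.
f₂ = 35.5 × 2.56423 ≈ 91.030 mm.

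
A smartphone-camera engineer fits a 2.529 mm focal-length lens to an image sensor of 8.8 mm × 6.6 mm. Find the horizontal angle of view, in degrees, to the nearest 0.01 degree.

Angle of view α = 2·arctan(w/2f) with w = 8.8 mm and f = 2.529 mm.
w/2f = 1.73982; arctan(1.73982) ≈ 60.1109°, so α ≈ 120.2218°.

120.22°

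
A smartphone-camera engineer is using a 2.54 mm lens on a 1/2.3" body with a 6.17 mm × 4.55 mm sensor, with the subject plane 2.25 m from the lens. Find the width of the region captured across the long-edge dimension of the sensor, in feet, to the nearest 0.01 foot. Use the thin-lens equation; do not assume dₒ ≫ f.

dₒ: 2.25 m = 2250 mm.
Similar triangles through the lens centre give W/dₒ = w/dᵢ; with 1/f = 1/dₒ + 1/dᵢ this gives W = w·(dₒ − f)/f.
W = 6.17 mm × (2250 − 2.54) / 2.54 = 6.17 × 884.8268 ≈ 5459.381 mm = 5459.381/304.8 ft = 17.9114 ft.

17.91 ft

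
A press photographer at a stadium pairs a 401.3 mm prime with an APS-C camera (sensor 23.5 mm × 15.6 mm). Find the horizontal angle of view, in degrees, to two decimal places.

Angle of view α = 2·arctan(w/2f) with w = 23.5 mm and f = 401.3 mm.
w/2f = 0.02928; arctan(0.02928) ≈ 1.6771°, so α ≈ 3.3543°.

3.35°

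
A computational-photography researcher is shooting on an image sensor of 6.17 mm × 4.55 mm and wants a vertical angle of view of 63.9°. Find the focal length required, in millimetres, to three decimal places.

3.648 mm

From α = 2·arctan(h/2f) we get f = h / (2·tan(α/2)).
With h = 4.55 mm and α/2 = 31.95°, tan(α/2) ≈ 0.62366, so f ≈ 4.55 / 1.24731 ≈ 3.6478 mm.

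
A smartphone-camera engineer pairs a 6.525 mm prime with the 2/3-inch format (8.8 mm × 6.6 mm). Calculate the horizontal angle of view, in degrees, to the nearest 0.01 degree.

Angle of view α = 2·arctan(w/2f) with w = 8.8 mm and f = 6.525 mm.
w/2f = 0.67433; arctan(0.67433) ≈ 33.9929°, so α ≈ 67.9859°.

67.99°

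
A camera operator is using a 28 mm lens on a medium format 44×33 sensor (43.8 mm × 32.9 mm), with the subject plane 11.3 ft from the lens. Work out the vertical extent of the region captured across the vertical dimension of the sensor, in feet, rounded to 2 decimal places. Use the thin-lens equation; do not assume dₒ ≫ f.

13.17 ft

dₒ: 11.3 ft × 304.8 mm/ft = 3444.24 mm.
Similar triangles through the lens centre give W/dₒ = h/dᵢ; with 1/f = 1/dₒ + 1/dᵢ this gives W = h·(dₒ − f)/f.
W = 32.9 mm × (3444.24 − 28) / 28 = 32.9 × 122.0086 ≈ 4014.082 mm = 4014.082/304.8 ft = 13.1696 ft.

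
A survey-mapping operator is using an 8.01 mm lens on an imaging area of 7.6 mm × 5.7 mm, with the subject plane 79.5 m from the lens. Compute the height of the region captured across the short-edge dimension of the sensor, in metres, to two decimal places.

dₒ: 79.5 m = 79500 mm.
Similar triangles through the lens centre give W/dₒ = h/dᵢ; with 1/f = 1/dₒ + 1/dᵢ this gives W = h·(dₒ − f)/f.
W = 5.7 mm × (79500 − 8.01) / 8.01 = 5.7 × 9924.0936 ≈ 56567.334 mm = 56.5673 m.

56.57 m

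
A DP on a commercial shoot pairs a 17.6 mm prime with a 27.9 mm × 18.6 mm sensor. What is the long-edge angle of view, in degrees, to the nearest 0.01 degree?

Angle of view α = 2·arctan(w/2f) with w = 27.9 mm and f = 17.6 mm.
w/2f = 0.79261; arctan(0.79261) ≈ 38.4008°, so α ≈ 76.8016°.

76.80°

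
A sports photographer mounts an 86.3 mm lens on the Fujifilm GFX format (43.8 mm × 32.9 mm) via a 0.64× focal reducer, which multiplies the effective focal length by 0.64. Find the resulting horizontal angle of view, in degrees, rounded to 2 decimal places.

43.26°

Effective focal length f = 86.3 × 0.64 = 55.232 mm.
α = 2·arctan(43.8 / (2 × 55.232)) = 2·arctan(0.39651) ≈ 43.2576°.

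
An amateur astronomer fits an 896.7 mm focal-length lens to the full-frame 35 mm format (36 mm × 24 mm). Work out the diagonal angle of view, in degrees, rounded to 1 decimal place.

Sensor diagonal = √(36² + 24²) = √1872.0000 ≈ 43.2666 mm.
Angle of view α = 2·arctan(d/2f) with d = 43.2666 mm and f = 896.7 mm.
d/2f = 0.02413; arctan(0.02413) ≈ 1.3820°, so α ≈ 2.7640°.

2.8°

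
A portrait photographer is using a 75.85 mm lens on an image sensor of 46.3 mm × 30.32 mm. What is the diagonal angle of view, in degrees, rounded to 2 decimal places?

Sensor diagonal = √(46.3² + 30.32²) = √3062.9924 ≈ 55.3443 mm.
Angle of view α = 2·arctan(d/2f) with d = 55.3443 mm and f = 75.85 mm.
d/2f = 0.36483; arctan(0.36483) ≈ 20.0434°, so α ≈ 40.0867°.

40.09°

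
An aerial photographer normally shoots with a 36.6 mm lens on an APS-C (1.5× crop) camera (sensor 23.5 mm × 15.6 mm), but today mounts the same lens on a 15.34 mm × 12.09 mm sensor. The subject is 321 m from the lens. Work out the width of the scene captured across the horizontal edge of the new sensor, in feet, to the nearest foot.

The focal length stays 36.6 mm; the relevant sensor dimension is now w = 15.34 mm. Object distance dₒ = 321 m = 321000 mm.
Thin-lens field width W = w·(dₒ − f)/f = 15.34 × (321000 − 36.6)/36.6 ≈ 134524.004 mm = 134524.004/304.8 ft = 441.352 ft.

441 ft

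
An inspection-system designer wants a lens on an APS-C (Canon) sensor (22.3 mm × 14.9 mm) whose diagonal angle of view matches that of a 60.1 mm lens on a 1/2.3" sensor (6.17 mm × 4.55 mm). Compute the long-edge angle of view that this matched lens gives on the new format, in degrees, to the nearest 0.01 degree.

Sensor diagonal = √(6.17² + 4.55²) = √58.7714 ≈ 7.6663 mm.
Sensor diagonal = √(22.3² + 14.9²) = √719.3000 ≈ 26.8198 mm.
Equal diagonal AOV ⇒ f₂ = f₁ · 26.8198/7.6663 = 60.1 × 3.49842 ≈ 210.2551 mm.
Long-edge AOV on the new format = 2·arctan(22.3 / (2 × 210.2551)) = 2·arctan(0.05303) ≈ 6.0712°.

6.07°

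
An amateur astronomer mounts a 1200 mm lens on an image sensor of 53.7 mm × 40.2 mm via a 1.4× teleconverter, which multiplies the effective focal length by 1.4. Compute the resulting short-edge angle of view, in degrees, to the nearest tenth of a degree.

Effective focal length f = 1200 × 1.4 = 1680 mm.
α = 2·arctan(40.2 / (2 × 1680)) = 2·arctan(0.01196) ≈ 1.3709°.

1.4°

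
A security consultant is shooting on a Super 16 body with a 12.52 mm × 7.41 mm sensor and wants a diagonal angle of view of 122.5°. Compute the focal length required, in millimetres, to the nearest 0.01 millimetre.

Sensor diagonal = √(12.52² + 7.41²) = √211.6585 ≈ 14.5485 mm.
From α = 2·arctan(d/2f) we get f = d / (2·tan(α/2)).
With d = 14.5485 mm and α/2 = 61.25°, tan(α/2) ≈ 1.82276, so f ≈ 14.5485 / 3.64552 ≈ 3.9908 mm.

3.99 mm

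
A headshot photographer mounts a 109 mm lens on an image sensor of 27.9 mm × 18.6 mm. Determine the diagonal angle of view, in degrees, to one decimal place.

Sensor diagonal = √(27.9² + 18.6²) = √1124.3700 ≈ 33.5316 mm.
Angle of view α = 2·arctan(d/2f) with d = 33.5316 mm and f = 109 mm.
d/2f = 0.15381; arctan(0.15381) ≈ 8.7444°, so α ≈ 17.4888°.

17.5°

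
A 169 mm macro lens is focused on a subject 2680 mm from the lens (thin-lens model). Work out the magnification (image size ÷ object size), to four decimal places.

0.0673×

Thin lens: 1/f = 1/dₒ + 1/dᵢ → 1/dᵢ = 1/169 − 1/2680 = 0.0055440 mm⁻¹, so dᵢ ≈ 180.3744 mm.
Magnification m = dᵢ/dₒ = 180.3744/2680 ≈ 0.06730.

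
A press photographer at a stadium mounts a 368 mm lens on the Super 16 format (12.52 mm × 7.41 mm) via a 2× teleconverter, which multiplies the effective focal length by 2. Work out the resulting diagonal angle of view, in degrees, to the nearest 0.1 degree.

Effective focal length f = 368 × 2 = 736 mm.
Sensor diagonal = √(12.52² + 7.41²) = √211.6585 ≈ 14.5485 mm.
α = 2·arctan(14.548 / (2 × 736)) = 2·arctan(0.00988) ≈ 1.1325°.

1.1°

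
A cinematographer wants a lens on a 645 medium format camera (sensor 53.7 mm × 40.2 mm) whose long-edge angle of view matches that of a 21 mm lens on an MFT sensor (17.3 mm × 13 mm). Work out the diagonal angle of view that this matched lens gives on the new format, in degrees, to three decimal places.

54.455°

Equal long-edge AOV ⇒ f₂ = f₁ · 53.7/17.3 = 21 × 3.10405 ≈ 65.1850 mm.
Sensor diagonal = √(53.7² + 40.2²) = √4499.7300 ≈ 67.0800 mm.
Diagonal AOV on the new format = 2·arctan(67.0800 / (2 × 65.1850)) = 2·arctan(0.51454) ≈ 54.4549°.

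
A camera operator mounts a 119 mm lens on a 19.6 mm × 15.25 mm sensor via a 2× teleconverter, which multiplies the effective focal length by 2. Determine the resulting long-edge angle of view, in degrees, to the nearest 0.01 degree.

4.72°

Effective focal length f = 119 × 2 = 238 mm.
α = 2·arctan(19.6 / (2 × 238)) = 2·arctan(0.04118) ≈ 4.7158°.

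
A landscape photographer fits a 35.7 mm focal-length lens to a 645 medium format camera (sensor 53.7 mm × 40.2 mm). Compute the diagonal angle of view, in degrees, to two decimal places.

86.43°

Sensor diagonal = √(53.7² + 40.2²) = √4499.7300 ≈ 67.0800 mm.
Angle of view α = 2·arctan(d/2f) with d = 67.0800 mm and f = 35.7 mm.
d/2f = 0.93950; arctan(0.93950) ≈ 43.2132°, so α ≈ 86.4264°.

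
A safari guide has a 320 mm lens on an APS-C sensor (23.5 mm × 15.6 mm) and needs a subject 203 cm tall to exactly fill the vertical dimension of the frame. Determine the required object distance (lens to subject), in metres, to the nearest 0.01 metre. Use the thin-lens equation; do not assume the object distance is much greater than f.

W: 203 cm = 2030 mm.
Magnification m = h/W = dᵢ/dₒ; combined with 1/f = 1/dₒ + 1/dᵢ this gives dₒ = f·(1 + W/h).
dₒ = 320 mm × (1 + 2030/15.6) = 320 × 131.1282 ≈ 41961.026 mm = 41.961 m.

41.96 m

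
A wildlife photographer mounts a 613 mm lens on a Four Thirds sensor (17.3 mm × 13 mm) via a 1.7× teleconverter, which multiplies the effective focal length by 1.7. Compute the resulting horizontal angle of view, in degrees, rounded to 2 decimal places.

0.95°

Effective focal length f = 613 × 1.7 = 1042.1 mm.
α = 2·arctan(17.3 / (2 × 1042.1)) = 2·arctan(0.00830) ≈ 0.9512°.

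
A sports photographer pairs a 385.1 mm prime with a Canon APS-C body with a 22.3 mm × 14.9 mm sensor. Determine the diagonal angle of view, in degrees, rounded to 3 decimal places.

Sensor diagonal = √(22.3² + 14.9²) = √719.3000 ≈ 26.8198 mm.
Angle of view α = 2·arctan(d/2f) with d = 26.8198 mm and f = 385.1 mm.
d/2f = 0.03482; arctan(0.03482) ≈ 1.9943°, so α ≈ 3.9887°.

3.989°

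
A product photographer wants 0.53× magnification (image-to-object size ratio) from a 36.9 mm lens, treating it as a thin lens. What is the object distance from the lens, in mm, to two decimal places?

With m = dᵢ/dₒ and 1/f = 1/dₒ + 1/dᵢ, substituting dᵢ = m·dₒ gives 1/f = (1 + 1/m)/dₒ, hence dₒ = f·(1 + 1/m).
dₒ = 36.9 × (1 + 1/0.53) = 36.9 × 2.88679 ≈ 106.523 mm.

106.52 mm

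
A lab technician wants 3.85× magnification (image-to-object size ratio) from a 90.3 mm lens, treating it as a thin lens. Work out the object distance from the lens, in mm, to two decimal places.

With m = dᵢ/dₒ and 1/f = 1/dₒ + 1/dᵢ, substituting dᵢ = m·dₒ gives 1/f = (1 + 1/m)/dₒ, hence dₒ = f·(1 + 1/m).
dₒ = 90.3 × (1 + 1/3.85) = 90.3 × 1.25974 ≈ 113.755 mm.

113.75 mm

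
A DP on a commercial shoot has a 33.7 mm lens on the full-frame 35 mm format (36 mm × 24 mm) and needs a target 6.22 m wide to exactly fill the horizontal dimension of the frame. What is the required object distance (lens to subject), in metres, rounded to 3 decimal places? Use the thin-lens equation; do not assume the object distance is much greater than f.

W: 6.22 m = 6220 mm.
Magnification m = w/W = dᵢ/dₒ; combined with 1/f = 1/dₒ + 1/dᵢ this gives dₒ = f·(1 + W/w).
dₒ = 33.7 mm × (1 + 6220/36) = 33.7 × 173.7778 ≈ 5856.311 mm = 5.85631 m.

5.856 m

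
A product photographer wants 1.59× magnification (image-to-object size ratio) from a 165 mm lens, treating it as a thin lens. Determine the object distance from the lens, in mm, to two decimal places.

With m = dᵢ/dₒ and 1/f = 1/dₒ + 1/dᵢ, substituting dᵢ = m·dₒ gives 1/f = (1 + 1/m)/dₒ, hence dₒ = f·(1 + 1/m).
dₒ = 165 × (1 + 1/1.59) = 165 × 1.62893 ≈ 268.774 mm.

268.77 mm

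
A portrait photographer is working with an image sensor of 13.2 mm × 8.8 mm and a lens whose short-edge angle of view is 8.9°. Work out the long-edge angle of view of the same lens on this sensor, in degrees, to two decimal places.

13.32°

From the short-edge AOV: f = 8.8 / (2·tan(4.45°)) = 8.8 / 0.15565 ≈ 56.5380 mm.
Long-edge AOV = 2·arctan(13.2 / (2 × 56.5380)) = 2·arctan(0.11674) ≈ 13.3166°.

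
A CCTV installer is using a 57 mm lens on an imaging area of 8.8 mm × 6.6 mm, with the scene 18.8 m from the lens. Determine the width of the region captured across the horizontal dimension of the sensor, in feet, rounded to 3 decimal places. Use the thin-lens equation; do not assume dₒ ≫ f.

dₒ: 18.8 m = 18800 mm.
Similar triangles through the lens centre give W/dₒ = w/dᵢ; with 1/f = 1/dₒ + 1/dᵢ this gives W = w·(dₒ − f)/f.
W = 8.8 mm × (18800 − 57) / 57 = 8.8 × 328.8246 ≈ 2893.656 mm = 2893.656/304.8 ft = 9.49362 ft.

9.494 ft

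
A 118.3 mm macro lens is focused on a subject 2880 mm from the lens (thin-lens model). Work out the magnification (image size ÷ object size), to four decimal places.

Thin lens: 1/f = 1/dₒ + 1/dᵢ → 1/dᵢ = 1/118.3 − 1/2880 = 0.0081059 mm⁻¹, so dᵢ ≈ 123.3675 mm.
Magnification m = dᵢ/dₒ = 123.3675/2880 ≈ 0.04284.

0.0428×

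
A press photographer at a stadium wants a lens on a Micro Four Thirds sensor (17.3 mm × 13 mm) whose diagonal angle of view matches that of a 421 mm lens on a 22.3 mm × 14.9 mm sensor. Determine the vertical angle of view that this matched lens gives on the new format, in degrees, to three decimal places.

Sensor diagonal = √(22.3² + 14.9²) = √719.3000 ≈ 26.8198 mm.
Sensor diagonal = √(17.3² + 13²) = √468.2900 ≈ 21.6400 mm.
Equal diagonal AOV ⇒ f₂ = f₁ · 21.6400/26.8198 = 421 × 0.80687 ≈ 339.6914 mm.
Vertical AOV on the new format = 2·arctan(13 / (2 × 339.6914)) = 2·arctan(0.01914) ≈ 2.1924°.

2.192°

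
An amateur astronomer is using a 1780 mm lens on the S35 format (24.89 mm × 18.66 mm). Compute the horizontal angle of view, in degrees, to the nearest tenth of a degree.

Angle of view α = 2·arctan(w/2f) with w = 24.89 mm and f = 1780 mm.
w/2f = 0.00699; arctan(0.00699) ≈ 0.4006°, so α ≈ 0.8012°.

0.8°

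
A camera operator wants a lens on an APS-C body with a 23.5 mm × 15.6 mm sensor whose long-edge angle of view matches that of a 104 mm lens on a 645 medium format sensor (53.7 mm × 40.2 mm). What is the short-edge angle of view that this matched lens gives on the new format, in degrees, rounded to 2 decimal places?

Equal long-edge AOV ⇒ f₂ = f₁ · 23.5/53.7 = 104 × 0.43762 ≈ 45.5121 mm.
Short-edge AOV on the new format = 2·arctan(15.6 / (2 × 45.5121)) = 2·arctan(0.17138) ≈ 19.4501°.

19.45°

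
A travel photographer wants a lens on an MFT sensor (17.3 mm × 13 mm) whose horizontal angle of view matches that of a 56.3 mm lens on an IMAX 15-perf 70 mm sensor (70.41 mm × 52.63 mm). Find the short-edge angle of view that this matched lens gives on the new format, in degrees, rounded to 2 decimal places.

Equal horizontal AOV ⇒ f₂ = f₁ · 17.3/70.41 = 56.3 × 0.24570 ≈ 13.8331 mm.
Short-edge AOV on the new format = 2·arctan(13 / (2 × 13.8331)) = 2·arctan(0.46989) ≈ 50.3364°.

50.34°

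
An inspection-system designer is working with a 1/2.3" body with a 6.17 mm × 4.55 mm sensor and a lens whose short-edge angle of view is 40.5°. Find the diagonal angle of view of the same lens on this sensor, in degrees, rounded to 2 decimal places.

63.73°

From the short-edge AOV: f = 4.55 / (2·tan(20.25°)) = 4.55 / 0.73784 ≈ 6.1667 mm.
Sensor diagonal = √(6.17² + 4.55²) = √58.7714 ≈ 7.6663 mm.
Diagonal AOV = 2·arctan(7.6663 / (2 × 6.1667)) = 2·arctan(0.62159) ≈ 63.7292°.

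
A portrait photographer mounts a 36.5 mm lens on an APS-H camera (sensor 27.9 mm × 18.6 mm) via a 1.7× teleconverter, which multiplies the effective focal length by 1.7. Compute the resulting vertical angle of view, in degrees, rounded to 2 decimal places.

Effective focal length f = 36.5 × 1.7 = 62.05 mm.
α = 2·arctan(18.6 / (2 × 62.05)) = 2·arctan(0.14988) ≈ 17.0480°.

17.05°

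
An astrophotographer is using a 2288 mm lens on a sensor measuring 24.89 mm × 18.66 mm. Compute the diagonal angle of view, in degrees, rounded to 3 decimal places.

0.779°

Sensor diagonal = √(24.89² + 18.66²) = √967.7077 ≈ 31.1080 mm.
Angle of view α = 2·arctan(d/2f) with d = 31.1080 mm and f = 2288 mm.
d/2f = 0.00680; arctan(0.00680) ≈ 0.3895°, so α ≈ 0.7790°.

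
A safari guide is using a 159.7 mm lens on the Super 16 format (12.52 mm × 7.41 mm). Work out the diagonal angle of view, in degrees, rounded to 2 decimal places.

Sensor diagonal = √(12.52² + 7.41²) = √211.6585 ≈ 14.5485 mm.
Angle of view α = 2·arctan(d/2f) with d = 14.5485 mm and f = 159.7 mm.
d/2f = 0.04555; arctan(0.04555) ≈ 2.6080°, so α ≈ 5.2160°.

5.22°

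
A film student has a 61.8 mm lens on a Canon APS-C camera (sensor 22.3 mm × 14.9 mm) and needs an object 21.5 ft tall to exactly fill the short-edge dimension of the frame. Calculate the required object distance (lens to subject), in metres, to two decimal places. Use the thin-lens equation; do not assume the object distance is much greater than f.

W: 21.5 ft × 304.8 mm/ft = 6553.20 mm.
Magnification m = h/W = dᵢ/dₒ; combined with 1/f = 1/dₒ + 1/dᵢ this gives dₒ = f·(1 + W/h).
dₒ = 61.8 mm × (1 + 6553.2/14.9) = 61.8 × 440.8121 ≈ 27242.186 mm = 27.2422 m.

27.24 m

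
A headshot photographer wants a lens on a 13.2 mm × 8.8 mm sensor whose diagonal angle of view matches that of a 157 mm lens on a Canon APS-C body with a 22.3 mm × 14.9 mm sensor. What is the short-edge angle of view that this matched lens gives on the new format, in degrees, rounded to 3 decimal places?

Sensor diagonal = √(22.3² + 14.9²) = √719.3000 ≈ 26.8198 mm.
Sensor diagonal = √(13.2² + 8.8²) = √251.6800 ≈ 15.8644 mm.
Equal diagonal AOV ⇒ f₂ = f₁ · 15.8644/26.8198 = 157 × 0.59152 ≈ 92.8686 mm.
Short-edge AOV on the new format = 2·arctan(8.8 / (2 × 92.8686)) = 2·arctan(0.04738) ≈ 5.4251°.

5.425°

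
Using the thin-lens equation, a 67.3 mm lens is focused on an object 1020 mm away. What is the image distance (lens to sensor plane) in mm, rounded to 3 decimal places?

72.054 mm

1/dᵢ = 1/f − 1/dₒ = 1/67.3 − 1/1020 = 0.0138784 mm⁻¹.
dᵢ = 1/0.0138784 ≈ 72.0542 mm.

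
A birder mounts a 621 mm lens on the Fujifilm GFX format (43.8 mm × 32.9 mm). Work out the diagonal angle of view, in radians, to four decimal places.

Sensor diagonal = √(43.8² + 32.9²) = √3000.8500 ≈ 54.7800 mm.
Angle of view α = 2·arctan(d/2f) with d = 54.7800 mm and f = 621 mm.
d/2f = 0.04411; arctan(0.04411) ≈ 0.0441 rad, so α ≈ 0.0882 rad.

0.0882 rad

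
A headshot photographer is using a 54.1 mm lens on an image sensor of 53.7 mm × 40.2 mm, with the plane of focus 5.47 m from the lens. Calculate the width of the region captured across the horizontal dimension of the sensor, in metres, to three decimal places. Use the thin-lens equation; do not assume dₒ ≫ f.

dₒ: 5.47 m = 5470 mm.
Similar triangles through the lens centre give W/dₒ = w/dᵢ; with 1/f = 1/dₒ + 1/dᵢ this gives W = w·(dₒ − f)/f.
W = 53.7 mm × (5470 − 54.1) / 54.1 = 53.7 × 100.1091 ≈ 5375.856 mm = 5.37586 m.

5.376 m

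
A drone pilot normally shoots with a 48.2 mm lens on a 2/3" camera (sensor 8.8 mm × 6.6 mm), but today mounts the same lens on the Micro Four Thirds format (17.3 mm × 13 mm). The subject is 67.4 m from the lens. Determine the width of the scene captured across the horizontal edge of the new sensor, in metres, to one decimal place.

24.2 m

The focal length stays 48.2 mm; the relevant sensor dimension is now w = 17.3 mm. Object distance dₒ = 67.4 m = 67400 mm.
Thin-lens field width W = w·(dₒ − f)/f = 17.3 × (67400 − 48.2)/48.2 ≈ 24173.986 mm = 24.174 m.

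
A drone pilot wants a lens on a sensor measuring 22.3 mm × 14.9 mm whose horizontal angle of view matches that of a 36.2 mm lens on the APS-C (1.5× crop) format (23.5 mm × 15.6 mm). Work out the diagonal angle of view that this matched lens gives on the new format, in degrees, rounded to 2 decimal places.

Equal horizontal AOV ⇒ f₂ = f₁ · 22.3/23.5 = 36.2 × 0.94894 ≈ 34.3515 mm.
Sensor diagonal = √(22.3² + 14.9²) = √719.3000 ≈ 26.8198 mm.
Diagonal AOV on the new format = 2·arctan(26.8198 / (2 × 34.3515)) = 2·arctan(0.39037) ≈ 42.6486°.

42.65°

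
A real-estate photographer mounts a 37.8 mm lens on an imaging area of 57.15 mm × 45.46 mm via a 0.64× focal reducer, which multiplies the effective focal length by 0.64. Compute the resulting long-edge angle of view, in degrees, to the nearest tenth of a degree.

Effective focal length f = 37.8 × 0.64 = 24.192 mm.
α = 2·arctan(57.15 / (2 × 24.192)) = 2·arctan(1.18118) ≈ 99.4966°.

99.5°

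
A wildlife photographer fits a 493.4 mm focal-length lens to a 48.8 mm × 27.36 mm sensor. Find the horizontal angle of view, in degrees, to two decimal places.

5.66°

Angle of view α = 2·arctan(w/2f) with w = 48.8 mm and f = 493.4 mm.
w/2f = 0.04945; arctan(0.04945) ≈ 2.8311°, so α ≈ 5.6623°.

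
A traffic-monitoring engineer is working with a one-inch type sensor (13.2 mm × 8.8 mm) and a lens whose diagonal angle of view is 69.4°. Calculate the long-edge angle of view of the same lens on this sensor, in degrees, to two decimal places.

59.90°

Sensor diagonal = √(13.2² + 8.8²) = √251.6800 ≈ 15.8644 mm.
From the diagonal AOV: f = 15.8644 / (2·tan(34.7°)) = 15.8644 / 1.38487 ≈ 11.4556 mm.
Long-edge AOV = 2·arctan(13.2 / (2 × 11.4556)) = 2·arctan(0.57614) ≈ 59.8958°.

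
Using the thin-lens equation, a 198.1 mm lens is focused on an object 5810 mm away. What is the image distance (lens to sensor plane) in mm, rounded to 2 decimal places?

205.09 mm

1/dᵢ = 1/f − 1/dₒ = 1/198.1 − 1/5810 = 0.0048758 mm⁻¹.
dᵢ = 1/0.0048758 ≈ 205.0929 mm.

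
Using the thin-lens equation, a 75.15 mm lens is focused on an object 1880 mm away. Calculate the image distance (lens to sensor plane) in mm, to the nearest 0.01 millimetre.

78.28 mm

1/dᵢ = 1/f − 1/dₒ = 1/75.15 − 1/1880 = 0.0127748 mm⁻¹.
dᵢ = 1/0.0127748 ≈ 78.2791 mm.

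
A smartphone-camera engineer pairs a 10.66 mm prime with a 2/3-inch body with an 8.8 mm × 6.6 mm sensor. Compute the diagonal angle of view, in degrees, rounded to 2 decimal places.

54.58°

Sensor diagonal = √(8.8² + 6.6²) = √121.0000 ≈ 11.0000 mm.
Angle of view α = 2·arctan(d/2f) with d = 11.0000 mm and f = 10.66 mm.
d/2f = 0.51595; arctan(0.51595) ≈ 27.2914°, so α ≈ 54.5827°.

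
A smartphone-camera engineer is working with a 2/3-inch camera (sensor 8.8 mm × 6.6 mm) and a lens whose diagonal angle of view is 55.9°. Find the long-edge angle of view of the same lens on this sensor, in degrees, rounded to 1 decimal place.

Sensor diagonal = √(8.8² + 6.6²) = √121.0000 ≈ 11.0000 mm.
From the diagonal AOV: f = 11.0000 / (2·tan(27.95°)) = 11.0000 / 1.06118 ≈ 10.3658 mm.
Long-edge AOV = 2·arctan(8.8 / (2 × 10.3658)) = 2·arctan(0.42447) ≈ 45.9998°.

46.0°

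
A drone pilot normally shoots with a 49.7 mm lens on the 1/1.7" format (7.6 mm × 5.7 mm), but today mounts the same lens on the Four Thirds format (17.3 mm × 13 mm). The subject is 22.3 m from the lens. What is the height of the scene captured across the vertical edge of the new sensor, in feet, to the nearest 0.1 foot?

The focal length stays 49.7 mm; the relevant sensor dimension is now h = 13 mm. Object distance dₒ = 22.3 m = 22300 mm.
Thin-lens field height W = h·(dₒ − f)/f = 13 × (22300 − 49.7)/49.7 ≈ 5819.998 mm = 5819.998/304.8 ft = 19.0945 ft.

19.1 ft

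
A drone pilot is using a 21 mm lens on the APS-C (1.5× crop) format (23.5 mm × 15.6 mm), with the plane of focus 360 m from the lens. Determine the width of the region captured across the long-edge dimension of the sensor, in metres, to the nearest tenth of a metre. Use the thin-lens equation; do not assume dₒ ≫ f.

402.8 m

dₒ: 360 m = 360000 mm.
Similar triangles through the lens centre give W/dₒ = w/dᵢ; with 1/f = 1/dₒ + 1/dᵢ this gives W = w·(dₒ − f)/f.
W = 23.5 mm × (360000 − 21) / 21 = 23.5 × 17141.8571 ≈ 402833.643 mm = 402.834 m.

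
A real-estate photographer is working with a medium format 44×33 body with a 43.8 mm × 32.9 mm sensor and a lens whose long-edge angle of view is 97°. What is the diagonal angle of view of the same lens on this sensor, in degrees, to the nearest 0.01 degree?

From the long-edge AOV: f = 43.8 / (2·tan(48.5°)) = 43.8 / 2.26059 ≈ 19.3755 mm.
Sensor diagonal = √(43.8² + 32.9²) = √3000.8500 ≈ 54.7800 mm.
Diagonal AOV = 2·arctan(54.7800 / (2 × 19.3755)) = 2·arctan(1.41364) ≈ 109.4494°.

109.45°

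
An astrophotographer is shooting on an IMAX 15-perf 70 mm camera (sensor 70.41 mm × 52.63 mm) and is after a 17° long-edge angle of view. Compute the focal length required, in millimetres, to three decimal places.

235.562 mm

From α = 2·arctan(w/2f) we get f = w / (2·tan(α/2)).
With w = 70.41 mm and α/2 = 8.5°, tan(α/2) ≈ 0.14945, so f ≈ 70.41 / 0.29890 ≈ 235.5622 mm.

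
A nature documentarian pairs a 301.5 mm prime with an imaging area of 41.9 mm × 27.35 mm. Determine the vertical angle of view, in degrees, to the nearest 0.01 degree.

Angle of view α = 2·arctan(h/2f) with h = 27.35 mm and f = 301.5 mm.
h/2f = 0.04536; arctan(0.04536) ≈ 2.5970°, so α ≈ 5.1939°.

5.19°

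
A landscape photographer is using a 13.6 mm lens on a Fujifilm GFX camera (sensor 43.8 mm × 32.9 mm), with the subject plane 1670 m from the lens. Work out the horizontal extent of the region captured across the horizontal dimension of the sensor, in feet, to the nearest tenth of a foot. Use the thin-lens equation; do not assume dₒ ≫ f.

17645.5 ft

dₒ: 1670 m = 1.67e+06 mm.
Similar triangles through the lens centre give W/dₒ = w/dᵢ; with 1/f = 1/dₒ + 1/dᵢ this gives W = w·(dₒ − f)/f.
W = 43.8 mm × (1.67e+06 − 13.6) / 13.6 = 43.8 × 122793.1176 ≈ 5378338.553 mm = 5378338.553/304.8 ft = 17645.5 ft.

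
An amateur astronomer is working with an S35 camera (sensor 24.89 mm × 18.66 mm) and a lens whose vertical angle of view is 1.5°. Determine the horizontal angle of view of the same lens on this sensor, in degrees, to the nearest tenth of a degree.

2.0°

From the vertical AOV: f = 18.66 / (2·tan(0.75°)) = 18.66 / 0.02618 ≈ 712.7188 mm.
Horizontal AOV = 2·arctan(24.89 / (2 × 712.7188)) = 2·arctan(0.01746) ≈ 2.0007°.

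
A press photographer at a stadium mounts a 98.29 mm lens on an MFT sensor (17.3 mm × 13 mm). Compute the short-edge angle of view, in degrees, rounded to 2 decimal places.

Angle of view α = 2·arctan(h/2f) with h = 13 mm and f = 98.29 mm.
h/2f = 0.06613; arctan(0.06613) ≈ 3.7835°, so α ≈ 7.5670°.

7.57°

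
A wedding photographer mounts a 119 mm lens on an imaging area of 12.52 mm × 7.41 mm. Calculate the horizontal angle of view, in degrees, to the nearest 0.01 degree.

6.02°

Angle of view α = 2·arctan(w/2f) with w = 12.52 mm and f = 119 mm.
w/2f = 0.05261; arctan(0.05261) ≈ 3.0113°, so α ≈ 6.0225°.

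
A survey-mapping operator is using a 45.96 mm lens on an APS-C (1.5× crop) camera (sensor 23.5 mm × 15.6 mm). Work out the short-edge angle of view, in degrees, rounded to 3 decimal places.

19.264°

Angle of view α = 2·arctan(h/2f) with h = 15.6 mm and f = 45.96 mm.
h/2f = 0.16971; arctan(0.16971) ≈ 9.6321°, so α ≈ 19.2641°.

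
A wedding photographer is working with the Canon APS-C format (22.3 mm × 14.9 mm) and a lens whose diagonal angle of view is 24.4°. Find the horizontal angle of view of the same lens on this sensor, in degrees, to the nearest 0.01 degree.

Sensor diagonal = √(22.3² + 14.9²) = √719.3000 ≈ 26.8198 mm.
From the diagonal AOV: f = 26.8198 / (2·tan(12.2°)) = 26.8198 / 0.43242 ≈ 62.0232 mm.
Horizontal AOV = 2·arctan(22.3 / (2 × 62.0232)) = 2·arctan(0.17977) ≈ 20.3826°.

20.38°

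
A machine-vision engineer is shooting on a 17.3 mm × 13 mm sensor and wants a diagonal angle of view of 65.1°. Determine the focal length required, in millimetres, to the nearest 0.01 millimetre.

Sensor diagonal = √(17.3² + 13²) = √468.2900 ≈ 21.6400 mm.
From α = 2·arctan(d/2f) we get f = d / (2·tan(α/2)).
With d = 21.6400 mm and α/2 = 32.55°, tan(α/2) ≈ 0.63830, so f ≈ 21.6400 / 1.27660 ≈ 16.9513 mm.

16.95 mm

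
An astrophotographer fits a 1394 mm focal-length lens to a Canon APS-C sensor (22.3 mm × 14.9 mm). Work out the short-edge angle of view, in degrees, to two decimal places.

Angle of view α = 2·arctan(h/2f) with h = 14.9 mm and f = 1394 mm.
h/2f = 0.00534; arctan(0.00534) ≈ 0.3062°, so α ≈ 0.6124°.

0.61°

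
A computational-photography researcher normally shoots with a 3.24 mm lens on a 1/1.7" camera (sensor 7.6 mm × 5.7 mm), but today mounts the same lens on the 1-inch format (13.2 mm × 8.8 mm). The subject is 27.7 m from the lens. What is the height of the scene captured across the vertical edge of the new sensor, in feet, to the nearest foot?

247 ft

The focal length stays 3.24 mm; the relevant sensor dimension is now h = 8.8 mm. Object distance dₒ = 27.7 m = 27700 mm.
Thin-lens field height W = h·(dₒ − f)/f = 8.8 × (27700 − 3.24)/3.24 ≈ 75225.768 mm = 75225.768/304.8 ft = 246.804 ft.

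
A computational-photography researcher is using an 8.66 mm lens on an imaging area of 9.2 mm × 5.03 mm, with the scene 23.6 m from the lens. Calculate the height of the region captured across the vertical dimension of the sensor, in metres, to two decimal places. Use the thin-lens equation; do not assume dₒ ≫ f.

13.70 m

dₒ: 23.6 m = 23600 mm.
Similar triangles through the lens centre give W/dₒ = h/dᵢ; with 1/f = 1/dₒ + 1/dᵢ this gives W = h·(dₒ − f)/f.
W = 5.03 mm × (23600 − 8.66) / 8.66 = 5.03 × 2724.1732 ≈ 13702.591 mm = 13.7026 m.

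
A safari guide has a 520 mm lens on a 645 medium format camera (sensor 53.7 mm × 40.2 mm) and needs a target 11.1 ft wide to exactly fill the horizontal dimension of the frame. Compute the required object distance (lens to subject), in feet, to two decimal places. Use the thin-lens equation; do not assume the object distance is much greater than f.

W: 11.1 ft × 304.8 mm/ft = 3383.28 mm.
Magnification m = w/W = dᵢ/dₒ; combined with 1/f = 1/dₒ + 1/dᵢ this gives dₒ = f·(1 + W/w).
dₒ = 520 mm × (1 + 3383.28/53.7) = 520 × 64.0033 ≈ 33281.742 mm = 33281.742/304.8 ft = 109.192 ft.

109.19 ft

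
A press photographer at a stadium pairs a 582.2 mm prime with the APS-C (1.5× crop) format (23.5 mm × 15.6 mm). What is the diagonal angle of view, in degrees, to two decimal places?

2.78°

Sensor diagonal = √(23.5² + 15.6²) = √795.6100 ≈ 28.2066 mm.
Angle of view α = 2·arctan(d/2f) with d = 28.2066 mm and f = 582.2 mm.
d/2f = 0.02422; arctan(0.02422) ≈ 1.3877°, so α ≈ 2.7753°.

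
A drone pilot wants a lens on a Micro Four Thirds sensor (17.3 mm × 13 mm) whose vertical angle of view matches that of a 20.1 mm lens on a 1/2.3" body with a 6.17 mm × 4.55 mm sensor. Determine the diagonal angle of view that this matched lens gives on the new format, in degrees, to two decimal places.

21.34°

Equal vertical AOV ⇒ f₂ = f₁ · 13/4.55 = 20.1 × 2.85714 ≈ 57.4286 mm.
Sensor diagonal = √(17.3² + 13²) = √468.2900 ≈ 21.6400 mm.
Diagonal AOV on the new format = 2·arctan(21.6400 / (2 × 57.4286)) = 2·arctan(0.18841) ≈ 21.3398°.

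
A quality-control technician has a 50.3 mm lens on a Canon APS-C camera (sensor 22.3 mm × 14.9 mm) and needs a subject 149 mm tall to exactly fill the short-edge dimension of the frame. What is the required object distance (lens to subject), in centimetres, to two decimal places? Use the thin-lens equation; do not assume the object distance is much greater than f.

55.33 cm

Magnification m = h/W = dᵢ/dₒ; combined with 1/f = 1/dₒ + 1/dᵢ this gives dₒ = f·(1 + W/h).
dₒ = 50.3 mm × (1 + 149/14.9) = 50.3 × 11.0000 ≈ 553.300 mm = 55.33 cm.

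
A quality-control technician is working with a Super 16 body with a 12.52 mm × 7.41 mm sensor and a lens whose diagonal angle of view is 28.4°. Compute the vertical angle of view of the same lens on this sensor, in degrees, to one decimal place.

14.7°

Sensor diagonal = √(12.52² + 7.41²) = √211.6585 ≈ 14.5485 mm.
From the diagonal AOV: f = 14.5485 / (2·tan(14.2°)) = 14.5485 / 0.50608 ≈ 28.7475 mm.
Vertical AOV = 2·arctan(7.41 / (2 × 28.7475)) = 2·arctan(0.12888) ≈ 14.6877°.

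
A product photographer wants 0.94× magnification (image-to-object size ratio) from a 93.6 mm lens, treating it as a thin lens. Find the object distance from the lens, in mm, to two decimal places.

With m = dᵢ/dₒ and 1/f = 1/dₒ + 1/dᵢ, substituting dᵢ = m·dₒ gives 1/f = (1 + 1/m)/dₒ, hence dₒ = f·(1 + 1/m).
dₒ = 93.6 × (1 + 1/0.94) = 93.6 × 2.06383 ≈ 193.174 mm.

193.17 mm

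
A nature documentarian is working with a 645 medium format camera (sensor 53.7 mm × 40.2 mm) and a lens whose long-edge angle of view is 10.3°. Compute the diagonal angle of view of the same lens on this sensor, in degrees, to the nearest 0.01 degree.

From the long-edge AOV: f = 53.7 / (2·tan(5.15°)) = 53.7 / 0.18025 ≈ 297.9119 mm.
Sensor diagonal = √(53.7² + 40.2²) = √4499.7300 ≈ 67.0800 mm.
Diagonal AOV = 2·arctan(67.0800 / (2 × 297.9119)) = 2·arctan(0.11258) ≈ 12.8470°.

12.85°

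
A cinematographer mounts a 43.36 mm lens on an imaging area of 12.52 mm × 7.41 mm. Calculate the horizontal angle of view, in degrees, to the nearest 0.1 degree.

16.4°

Angle of view α = 2·arctan(w/2f) with w = 12.52 mm and f = 43.36 mm.
w/2f = 0.14437; arctan(0.14437) ≈ 8.2152°, so α ≈ 16.4304°.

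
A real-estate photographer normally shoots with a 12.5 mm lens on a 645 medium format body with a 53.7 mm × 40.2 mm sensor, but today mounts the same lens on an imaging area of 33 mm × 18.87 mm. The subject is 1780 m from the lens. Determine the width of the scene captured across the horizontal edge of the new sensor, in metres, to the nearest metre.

The focal length stays 12.5 mm; the relevant sensor dimension is now w = 33 mm. Object distance dₒ = 1780 m = 1.78e+06 mm.
Thin-lens field width W = w·(dₒ − f)/f = 33 × (1.78e+06 − 12.5)/12.5 ≈ 4699167.000 mm = 4699.17 m.

4699 m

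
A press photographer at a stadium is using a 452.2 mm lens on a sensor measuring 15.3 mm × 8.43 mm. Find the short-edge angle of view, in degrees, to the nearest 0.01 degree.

Angle of view α = 2·arctan(h/2f) with h = 8.43 mm and f = 452.2 mm.
h/2f = 0.00932; arctan(0.00932) ≈ 0.5340°, so α ≈ 1.0681°.

1.07°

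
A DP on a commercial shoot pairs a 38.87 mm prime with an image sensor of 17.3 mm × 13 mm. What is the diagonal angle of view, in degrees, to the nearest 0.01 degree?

Sensor diagonal = √(17.3² + 13²) = √468.2900 ≈ 21.6400 mm.
Angle of view α = 2·arctan(d/2f) with d = 21.6400 mm and f = 38.87 mm.
d/2f = 0.27836; arctan(0.27836) ≈ 15.5553°, so α ≈ 31.1106°.

31.11°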